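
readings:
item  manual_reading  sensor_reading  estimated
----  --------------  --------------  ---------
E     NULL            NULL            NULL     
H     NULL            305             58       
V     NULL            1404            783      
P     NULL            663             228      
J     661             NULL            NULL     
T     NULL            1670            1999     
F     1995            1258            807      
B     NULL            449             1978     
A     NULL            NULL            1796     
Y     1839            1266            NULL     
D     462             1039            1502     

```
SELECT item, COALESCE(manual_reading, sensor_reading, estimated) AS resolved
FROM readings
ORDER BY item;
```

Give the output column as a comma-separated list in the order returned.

item=A: manual_reading=NULL, sensor_reading=NULL, estimated=1796 → 1796
item=B: manual_reading=NULL, sensor_reading=449 → 449
item=D: manual_reading=462 → 462
item=E: manual_reading=NULL, sensor_reading=NULL, estimated=NULL (all NULL) → NULL
item=F: manual_reading=1995 → 1995
item=H: manual_reading=NULL, sensor_reading=305 → 305
item=J: manual_reading=661 → 661
item=P: manual_reading=NULL, sensor_reading=663 → 663
item=T: manual_reading=NULL, sensor_reading=1670 → 1670
item=V: manual_reading=NULL, sensor_reading=1404 → 1404
item=Y: manual_reading=1839 → 1839

1796, 449, 462, NULL, 1995, 305, 661, 663, 1670, 1404, 1839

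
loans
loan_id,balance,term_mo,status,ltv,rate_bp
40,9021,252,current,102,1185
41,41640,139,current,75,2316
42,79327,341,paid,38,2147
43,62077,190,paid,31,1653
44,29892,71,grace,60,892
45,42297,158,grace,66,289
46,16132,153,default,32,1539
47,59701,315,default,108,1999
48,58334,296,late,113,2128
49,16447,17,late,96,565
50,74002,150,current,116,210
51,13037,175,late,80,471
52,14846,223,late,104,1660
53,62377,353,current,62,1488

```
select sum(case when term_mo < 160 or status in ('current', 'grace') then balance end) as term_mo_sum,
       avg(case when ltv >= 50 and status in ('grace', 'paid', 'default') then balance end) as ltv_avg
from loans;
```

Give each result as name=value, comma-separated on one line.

term_mo_sum=291808, ltv_avg=43963.3333333333

[term_mo_sum: term_mo < 160 or status in ('current', 'grace')]
loan_id=40: ✓ → 9021
loan_id=41: ✓ → 41640
loan_id=42: ✗
loan_id=43: ✗
loan_id=44: ✓ → 29892
loan_id=45: ✓ → 42297
loan_id=46: ✓ → 16132
loan_id=47: ✗
loan_id=48: ✗
loan_id=49: ✓ → 16447
loan_id=50: ✓ → 74002
loan_id=51: ✗
loan_id=52: ✗
loan_id=53: ✓ → 62377
term_mo_sum = 9021 + 41640 + 29892 + 42297 + 16132 + 16447 + 74002 + 62377 = 291808
—
[ltv_avg: ltv >= 50 and status in ('grace', 'paid', 'default')]
loan_id=40: ✗
loan_id=41: ✗
loan_id=42: ✗
loan_id=43: ✗
loan_id=44: ✓ → 29892
loan_id=45: ✓ → 42297
loan_id=46: ✗
loan_id=47: ✓ → 59701
loan_id=48: ✗
loan_id=49: ✗
loan_id=50: ✗
loan_id=51: ✗
loan_id=52: ✗
loan_id=53: ✗
ltv_avg = (29892 + 42297 + 59701) / 3 = 43963.3333333333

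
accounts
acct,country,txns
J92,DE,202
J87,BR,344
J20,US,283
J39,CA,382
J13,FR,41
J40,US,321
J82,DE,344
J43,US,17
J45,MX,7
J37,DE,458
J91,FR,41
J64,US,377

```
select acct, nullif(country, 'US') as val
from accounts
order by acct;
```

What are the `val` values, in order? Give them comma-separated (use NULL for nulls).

FR, NULL, DE, CA, NULL, NULL, MX, NULL, DE, BR, FR, DE

acct=J13: country=FR vs US: differ → FR
acct=J20: country=US vs US: equal → NULL
acct=J37: country=DE vs US: differ → DE
acct=J39: country=CA vs US: differ → CA
acct=J40: country=US vs US: equal → NULL
acct=J43: country=US vs US: equal → NULL
acct=J45: country=MX vs US: differ → MX
acct=J64: country=US vs US: equal → NULL
acct=J82: country=DE vs US: differ → DE
acct=J87: country=BR vs US: differ → BR
acct=J91: country=FR vs US: differ → FR
acct=J92: country=DE vs US: differ → DE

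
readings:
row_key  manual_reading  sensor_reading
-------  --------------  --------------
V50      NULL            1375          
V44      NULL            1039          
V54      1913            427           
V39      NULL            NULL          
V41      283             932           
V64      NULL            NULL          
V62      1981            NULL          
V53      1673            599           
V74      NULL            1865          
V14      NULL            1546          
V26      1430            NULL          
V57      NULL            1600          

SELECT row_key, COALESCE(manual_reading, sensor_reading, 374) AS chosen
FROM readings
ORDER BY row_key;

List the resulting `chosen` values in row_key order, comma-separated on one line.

1546, 1430, 374, 283, 1039, 1375, 1673, 1913, 1600, 1981, 374, 1865

row_key=V14: manual_reading=NULL, sensor_reading=1546 → 1546
row_key=V26: manual_reading=1430 → 1430
row_key=V39: manual_reading=NULL, sensor_reading=NULL, → literal 374 → 374
row_key=V41: manual_reading=283 → 283
row_key=V44: manual_reading=NULL, sensor_reading=1039 → 1039
row_key=V50: manual_reading=NULL, sensor_reading=1375 → 1375
row_key=V53: manual_reading=1673 → 1673
row_key=V54: manual_reading=1913 → 1913
row_key=V57: manual_reading=NULL, sensor_reading=1600 → 1600
row_key=V62: manual_reading=1981 → 1981
row_key=V64: manual_reading=NULL, sensor_reading=NULL, → literal 374 → 374
row_key=V74: manual_reading=NULL, sensor_reading=1865 → 1865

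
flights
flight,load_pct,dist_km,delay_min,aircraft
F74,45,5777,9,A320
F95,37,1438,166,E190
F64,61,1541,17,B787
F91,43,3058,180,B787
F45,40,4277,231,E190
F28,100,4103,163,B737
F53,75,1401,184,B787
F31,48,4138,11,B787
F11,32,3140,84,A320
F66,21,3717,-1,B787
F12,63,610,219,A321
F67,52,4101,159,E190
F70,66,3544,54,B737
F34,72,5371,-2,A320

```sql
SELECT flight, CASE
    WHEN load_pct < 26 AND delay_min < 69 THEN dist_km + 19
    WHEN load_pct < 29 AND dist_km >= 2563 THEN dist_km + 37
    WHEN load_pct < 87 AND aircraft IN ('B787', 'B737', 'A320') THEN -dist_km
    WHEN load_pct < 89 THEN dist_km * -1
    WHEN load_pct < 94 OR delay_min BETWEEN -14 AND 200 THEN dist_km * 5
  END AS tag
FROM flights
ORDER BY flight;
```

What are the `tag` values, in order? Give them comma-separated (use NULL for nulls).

-3140, -610, 20515, -4138, -5371, -4277, -1401, -1541, 3736, -4101, -3544, -5777, -3058, -1438

flight=F11: load_pct < 87 AND aircraft IN ('B787', 'B737', 'A320') → -3140
flight=F12: load_pct < 89 → -610
flight=F28: load_pct < 94 OR delay_min BETWEEN -14 AND 200 → 20515
flight=F31: load_pct < 87 AND aircraft IN ('B787', 'B737', 'A320') → -4138
flight=F34: load_pct < 87 AND aircraft IN ('B787', 'B737', 'A320') → -5371
flight=F45: load_pct < 89 → -4277
flight=F53: load_pct < 87 AND aircraft IN ('B787', 'B737', 'A320') → -1401
flight=F64: load_pct < 87 AND aircraft IN ('B787', 'B737', 'A320') → -1541
flight=F66: load_pct < 26 AND delay_min < 69 → 3736
flight=F67: load_pct < 89 → -4101
flight=F70: load_pct < 87 AND aircraft IN ('B787', 'B737', 'A320') → -3544
flight=F74: load_pct < 87 AND aircraft IN ('B787', 'B737', 'A320') → -5777
flight=F91: load_pct < 87 AND aircraft IN ('B787', 'B737', 'A320') → -3058
flight=F95: load_pct < 89 → -1438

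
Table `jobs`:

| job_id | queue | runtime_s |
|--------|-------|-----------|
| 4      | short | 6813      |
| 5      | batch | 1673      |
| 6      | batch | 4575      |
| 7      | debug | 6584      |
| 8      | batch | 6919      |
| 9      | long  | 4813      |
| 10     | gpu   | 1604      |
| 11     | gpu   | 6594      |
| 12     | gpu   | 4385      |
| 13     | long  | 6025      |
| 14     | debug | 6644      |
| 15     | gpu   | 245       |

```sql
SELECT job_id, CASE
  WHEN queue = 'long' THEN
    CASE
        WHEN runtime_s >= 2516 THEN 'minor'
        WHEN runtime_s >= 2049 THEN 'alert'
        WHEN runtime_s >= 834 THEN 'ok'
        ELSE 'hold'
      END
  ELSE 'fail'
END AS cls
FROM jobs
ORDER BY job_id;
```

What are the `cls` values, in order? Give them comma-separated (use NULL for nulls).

fail, fail, fail, fail, fail, minor, fail, fail, fail, minor, fail, fail

job_id=4: queue='short' → outer ELSE → fail
job_id=5: queue='batch' → outer ELSE → fail
job_id=6: queue='batch' → outer ELSE → fail
job_id=7: queue='debug' → outer ELSE → fail
job_id=8: queue='batch' → outer ELSE → fail
job_id=9: queue='long' → inner[runtime_s >= 2516] → minor
job_id=10: queue='gpu' → outer ELSE → fail
job_id=11: queue='gpu' → outer ELSE → fail
job_id=12: queue='gpu' → outer ELSE → fail
job_id=13: queue='long' → inner[runtime_s >= 2516] → minor
job_id=14: queue='debug' → outer ELSE → fail
job_id=15: queue='gpu' → outer ELSE → fail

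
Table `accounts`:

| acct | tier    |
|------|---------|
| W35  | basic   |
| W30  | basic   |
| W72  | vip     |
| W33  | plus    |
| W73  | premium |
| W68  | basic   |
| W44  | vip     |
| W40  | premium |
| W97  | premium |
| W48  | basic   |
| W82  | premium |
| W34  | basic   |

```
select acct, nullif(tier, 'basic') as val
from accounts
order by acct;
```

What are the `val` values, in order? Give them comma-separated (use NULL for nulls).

acct=W30: tier=basic vs basic: equal → NULL
acct=W33: tier=plus vs basic: differ → plus
acct=W34: tier=basic vs basic: equal → NULL
acct=W35: tier=basic vs basic: equal → NULL
acct=W40: tier=premium vs basic: differ → premium
acct=W44: tier=vip vs basic: differ → vip
acct=W48: tier=basic vs basic: equal → NULL
acct=W68: tier=basic vs basic: equal → NULL
acct=W72: tier=vip vs basic: differ → vip
acct=W73: tier=premium vs basic: differ → premium
acct=W82: tier=premium vs basic: differ → premium
acct=W97: tier=premium vs basic: differ → premium

NULL, plus, NULL, NULL, premium, vip, NULL, NULL, vip, premium, premium, premium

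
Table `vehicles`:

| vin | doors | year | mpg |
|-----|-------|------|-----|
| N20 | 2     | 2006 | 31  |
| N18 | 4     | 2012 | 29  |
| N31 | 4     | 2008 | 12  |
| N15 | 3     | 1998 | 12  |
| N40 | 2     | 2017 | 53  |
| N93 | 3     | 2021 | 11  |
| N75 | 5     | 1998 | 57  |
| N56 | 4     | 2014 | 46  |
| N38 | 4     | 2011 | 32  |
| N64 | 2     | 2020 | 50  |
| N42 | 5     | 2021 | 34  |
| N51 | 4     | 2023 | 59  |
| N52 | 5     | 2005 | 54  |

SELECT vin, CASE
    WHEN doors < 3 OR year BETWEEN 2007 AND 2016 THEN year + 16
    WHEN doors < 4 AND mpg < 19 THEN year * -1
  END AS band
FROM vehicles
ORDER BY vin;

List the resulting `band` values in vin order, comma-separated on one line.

vin=N15: doors < 4 AND mpg < 19 → -1998
vin=N18: doors < 3 OR year BETWEEN 2007 AND 2016 → 2028
vin=N20: doors < 3 OR year BETWEEN 2007 AND 2016 → 2022
vin=N31: doors < 3 OR year BETWEEN 2007 AND 2016 → 2024
vin=N38: doors < 3 OR year BETWEEN 2007 AND 2016 → 2027
vin=N40: doors < 3 OR year BETWEEN 2007 AND 2016 → 2033
vin=N42: (no match → NULL) → NULL
vin=N51: (no match → NULL) → NULL
vin=N52: (no match → NULL) → NULL
vin=N56: doors < 3 OR year BETWEEN 2007 AND 2016 → 2030
vin=N64: doors < 3 OR year BETWEEN 2007 AND 2016 → 2036
vin=N75: (no match → NULL) → NULL
vin=N93: doors < 4 AND mpg < 19 → -2021

-1998, 2028, 2022, 2024, 2027, 2033, NULL, NULL, NULL, 2030, 2036, NULL, -2021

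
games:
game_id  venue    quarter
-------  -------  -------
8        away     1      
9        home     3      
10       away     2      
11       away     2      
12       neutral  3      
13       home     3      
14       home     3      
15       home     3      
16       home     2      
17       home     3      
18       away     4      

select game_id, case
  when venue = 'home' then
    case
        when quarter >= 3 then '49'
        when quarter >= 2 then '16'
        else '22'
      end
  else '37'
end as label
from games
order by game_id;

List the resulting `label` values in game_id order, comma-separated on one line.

37, 49, 37, 37, 37, 49, 49, 49, 16, 49, 37

game_id=8: venue='away' → outer ELSE → 37
game_id=9: venue='home' → inner[quarter >= 3] → 49
game_id=10: venue='away' → outer ELSE → 37
game_id=11: venue='away' → outer ELSE → 37
game_id=12: venue='neutral' → outer ELSE → 37
game_id=13: venue='home' → inner[quarter >= 3] → 49
game_id=14: venue='home' → inner[quarter >= 3] → 49
game_id=15: venue='home' → inner[quarter >= 3] → 49
game_id=16: venue='home' → inner[quarter >= 2] → 16
game_id=17: venue='home' → inner[quarter >= 3] → 49
game_id=18: venue='away' → outer ELSE → 37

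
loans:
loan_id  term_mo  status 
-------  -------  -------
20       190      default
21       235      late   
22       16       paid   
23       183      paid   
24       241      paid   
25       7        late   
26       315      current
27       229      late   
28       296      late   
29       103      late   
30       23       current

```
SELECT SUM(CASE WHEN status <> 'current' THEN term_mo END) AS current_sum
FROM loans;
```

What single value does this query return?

1500

loan_id=20: ✓ → 190
loan_id=21: ✓ → 235
loan_id=22: ✓ → 16
loan_id=23: ✓ → 183
loan_id=24: ✓ → 241
loan_id=25: ✓ → 7
loan_id=26: ✗
loan_id=27: ✓ → 229
loan_id=28: ✓ → 296
loan_id=29: ✓ → 103
loan_id=30: ✗
current_sum = 190 + 235 + 16 + 183 + 241 + 7 + 229 + 296 + 103 = 1500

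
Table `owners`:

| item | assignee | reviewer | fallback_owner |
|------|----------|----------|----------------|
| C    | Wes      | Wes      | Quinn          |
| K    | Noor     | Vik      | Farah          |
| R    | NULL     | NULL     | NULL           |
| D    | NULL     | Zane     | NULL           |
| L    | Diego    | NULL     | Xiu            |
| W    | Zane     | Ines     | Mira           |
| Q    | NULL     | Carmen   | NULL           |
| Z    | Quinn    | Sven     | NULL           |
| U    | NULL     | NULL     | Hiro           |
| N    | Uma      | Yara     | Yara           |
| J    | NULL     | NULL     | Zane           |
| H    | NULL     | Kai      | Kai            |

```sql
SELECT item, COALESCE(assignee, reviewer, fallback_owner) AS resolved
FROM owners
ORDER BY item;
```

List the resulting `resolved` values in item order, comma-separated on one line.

item=C: assignee=Wes → Wes
item=D: assignee=NULL, reviewer=Zane → Zane
item=H: assignee=NULL, reviewer=Kai → Kai
item=J: assignee=NULL, reviewer=NULL, fallback_owner=Zane → Zane
item=K: assignee=Noor → Noor
item=L: assignee=Diego → Diego
item=N: assignee=Uma → Uma
item=Q: assignee=NULL, reviewer=Carmen → Carmen
item=R: assignee=NULL, reviewer=NULL, fallback_owner=NULL (all NULL) → NULL
item=U: assignee=NULL, reviewer=NULL, fallback_owner=Hiro → Hiro
item=W: assignee=Zane → Zane
item=Z: assignee=Quinn → Quinn

Wes, Zane, Kai, Zane, Noor, Diego, Uma, Carmen, NULL, Hiro, Zane, Quinn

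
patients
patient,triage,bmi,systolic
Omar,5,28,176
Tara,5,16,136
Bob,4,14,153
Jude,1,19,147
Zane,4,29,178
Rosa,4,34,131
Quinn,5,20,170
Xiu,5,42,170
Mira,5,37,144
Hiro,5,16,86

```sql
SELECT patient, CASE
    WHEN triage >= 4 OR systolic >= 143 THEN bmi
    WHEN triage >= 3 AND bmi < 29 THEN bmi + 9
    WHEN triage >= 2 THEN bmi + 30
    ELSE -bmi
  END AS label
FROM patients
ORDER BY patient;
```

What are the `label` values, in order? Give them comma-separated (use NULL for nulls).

patient=Bob: triage >= 4 OR systolic >= 143 → 14
patient=Hiro: triage >= 4 OR systolic >= 143 → 16
patient=Jude: triage >= 4 OR systolic >= 143 → 19
patient=Mira: triage >= 4 OR systolic >= 143 → 37
patient=Omar: triage >= 4 OR systolic >= 143 → 28
patient=Quinn: triage >= 4 OR systolic >= 143 → 20
patient=Rosa: triage >= 4 OR systolic >= 143 → 34
patient=Tara: triage >= 4 OR systolic >= 143 → 16
patient=Xiu: triage >= 4 OR systolic >= 143 → 42
patient=Zane: triage >= 4 OR systolic >= 143 → 29

14, 16, 19, 37, 28, 20, 34, 16, 42, 29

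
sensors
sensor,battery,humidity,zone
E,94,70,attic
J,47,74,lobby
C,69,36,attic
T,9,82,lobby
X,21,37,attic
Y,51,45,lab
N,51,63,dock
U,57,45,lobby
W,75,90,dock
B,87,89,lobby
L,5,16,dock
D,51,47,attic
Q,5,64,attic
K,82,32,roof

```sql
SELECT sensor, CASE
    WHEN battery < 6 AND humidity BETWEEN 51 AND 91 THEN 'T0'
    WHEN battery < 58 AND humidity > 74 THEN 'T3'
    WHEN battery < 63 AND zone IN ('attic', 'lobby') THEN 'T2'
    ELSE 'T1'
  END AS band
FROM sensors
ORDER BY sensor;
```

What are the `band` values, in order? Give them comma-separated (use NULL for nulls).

T1, T1, T2, T1, T2, T1, T1, T1, T0, T3, T2, T1, T2, T1

sensor=B: ELSE → T1
sensor=C: ELSE → T1
sensor=D: battery < 63 AND zone IN ('attic', 'lobby') → T2
sensor=E: ELSE → T1
sensor=J: battery < 63 AND zone IN ('attic', 'lobby') → T2
sensor=K: ELSE → T1
sensor=L: ELSE → T1
sensor=N: ELSE → T1
sensor=Q: battery < 6 AND humidity BETWEEN 51 AND 91 → T0
sensor=T: battery < 58 AND humidity > 74 → T3
sensor=U: battery < 63 AND zone IN ('attic', 'lobby') → T2
sensor=W: ELSE → T1
sensor=X: battery < 63 AND zone IN ('attic', 'lobby') → T2
sensor=Y: ELSE → T1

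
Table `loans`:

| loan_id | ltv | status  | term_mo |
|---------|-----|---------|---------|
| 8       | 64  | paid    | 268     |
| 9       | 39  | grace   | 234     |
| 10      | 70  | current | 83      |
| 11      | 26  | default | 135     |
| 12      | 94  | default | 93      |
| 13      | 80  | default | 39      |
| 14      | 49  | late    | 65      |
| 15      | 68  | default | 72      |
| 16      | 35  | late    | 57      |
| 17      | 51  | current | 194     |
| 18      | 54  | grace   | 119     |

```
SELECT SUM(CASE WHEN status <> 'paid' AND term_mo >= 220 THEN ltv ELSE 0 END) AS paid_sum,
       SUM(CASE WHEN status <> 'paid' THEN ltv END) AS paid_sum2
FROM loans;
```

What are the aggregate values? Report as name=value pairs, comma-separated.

[paid_sum: status <> 'paid' AND term_mo >= 220]
loan_id=8: ✗
loan_id=9: ✓ → 39
loan_id=10: ✗
loan_id=11: ✗
loan_id=12: ✗
loan_id=13: ✗
loan_id=14: ✗
loan_id=15: ✗
loan_id=16: ✗
loan_id=17: ✗
loan_id=18: ✗
paid_sum = 39
—
[paid_sum2: status <> 'paid']
loan_id=8: ✗
loan_id=9: ✓ → 39
loan_id=10: ✓ → 70
loan_id=11: ✓ → 26
loan_id=12: ✓ → 94
loan_id=13: ✓ → 80
loan_id=14: ✓ → 49
loan_id=15: ✓ → 68
loan_id=16: ✓ → 35
loan_id=17: ✓ → 51
loan_id=18: ✓ → 54
paid_sum2 = 39 + 70 + 26 + 94 + 80 + 49 + 68 + 35 + 51 + 54 = 566

paid_sum=39, paid_sum2=566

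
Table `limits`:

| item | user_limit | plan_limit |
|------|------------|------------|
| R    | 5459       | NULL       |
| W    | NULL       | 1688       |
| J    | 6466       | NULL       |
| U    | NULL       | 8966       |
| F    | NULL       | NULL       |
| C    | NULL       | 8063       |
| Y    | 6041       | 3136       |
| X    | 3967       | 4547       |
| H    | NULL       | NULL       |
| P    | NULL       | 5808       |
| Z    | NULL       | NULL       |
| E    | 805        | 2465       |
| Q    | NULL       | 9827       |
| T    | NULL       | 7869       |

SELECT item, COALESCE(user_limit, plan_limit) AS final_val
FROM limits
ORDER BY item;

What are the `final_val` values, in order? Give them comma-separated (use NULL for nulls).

8063, 805, NULL, NULL, 6466, 5808, 9827, 5459, 7869, 8966, 1688, 3967, 6041, NULL

item=C: user_limit=NULL, plan_limit=8063 → 8063
item=E: user_limit=805 → 805
item=F: user_limit=NULL, plan_limit=NULL (all NULL) → NULL
item=H: user_limit=NULL, plan_limit=NULL (all NULL) → NULL
item=J: user_limit=6466 → 6466
item=P: user_limit=NULL, plan_limit=5808 → 5808
item=Q: user_limit=NULL, plan_limit=9827 → 9827
item=R: user_limit=5459 → 5459
item=T: user_limit=NULL, plan_limit=7869 → 7869
item=U: user_limit=NULL, plan_limit=8966 → 8966
item=W: user_limit=NULL, plan_limit=1688 → 1688
item=X: user_limit=3967 → 3967
item=Y: user_limit=6041 → 6041
item=Z: user_limit=NULL, plan_limit=NULL (all NULL) → NULL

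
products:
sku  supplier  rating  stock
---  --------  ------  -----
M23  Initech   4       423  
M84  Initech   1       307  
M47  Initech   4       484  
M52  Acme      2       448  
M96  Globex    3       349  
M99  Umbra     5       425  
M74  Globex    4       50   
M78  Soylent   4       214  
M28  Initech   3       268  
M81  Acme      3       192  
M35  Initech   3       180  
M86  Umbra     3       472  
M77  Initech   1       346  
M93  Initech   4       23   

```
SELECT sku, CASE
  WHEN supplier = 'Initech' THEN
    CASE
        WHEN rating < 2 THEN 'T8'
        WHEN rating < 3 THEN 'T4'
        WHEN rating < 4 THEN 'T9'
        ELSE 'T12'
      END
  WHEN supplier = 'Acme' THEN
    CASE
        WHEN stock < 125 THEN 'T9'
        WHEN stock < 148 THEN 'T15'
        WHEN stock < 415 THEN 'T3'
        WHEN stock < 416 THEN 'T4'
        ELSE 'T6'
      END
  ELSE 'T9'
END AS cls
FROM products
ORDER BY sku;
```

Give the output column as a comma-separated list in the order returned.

T12, T9, T9, T12, T6, T9, T8, T9, T3, T8, T9, T12, T9, T9

sku=M23: supplier='Initech' → inner[ELSE] → T12
sku=M28: supplier='Initech' → inner[rating < 4] → T9
sku=M35: supplier='Initech' → inner[rating < 4] → T9
sku=M47: supplier='Initech' → inner[ELSE] → T12
sku=M52: supplier='Acme' → inner[ELSE] → T6
sku=M74: supplier='Globex' → outer ELSE → T9
sku=M77: supplier='Initech' → inner[rating < 2] → T8
sku=M78: supplier='Soylent' → outer ELSE → T9
sku=M81: supplier='Acme' → inner[stock < 415] → T3
sku=M84: supplier='Initech' → inner[rating < 2] → T8
sku=M86: supplier='Umbra' → outer ELSE → T9
sku=M93: supplier='Initech' → inner[ELSE] → T12
sku=M96: supplier='Globex' → outer ELSE → T9
sku=M99: supplier='Umbra' → outer ELSE → T9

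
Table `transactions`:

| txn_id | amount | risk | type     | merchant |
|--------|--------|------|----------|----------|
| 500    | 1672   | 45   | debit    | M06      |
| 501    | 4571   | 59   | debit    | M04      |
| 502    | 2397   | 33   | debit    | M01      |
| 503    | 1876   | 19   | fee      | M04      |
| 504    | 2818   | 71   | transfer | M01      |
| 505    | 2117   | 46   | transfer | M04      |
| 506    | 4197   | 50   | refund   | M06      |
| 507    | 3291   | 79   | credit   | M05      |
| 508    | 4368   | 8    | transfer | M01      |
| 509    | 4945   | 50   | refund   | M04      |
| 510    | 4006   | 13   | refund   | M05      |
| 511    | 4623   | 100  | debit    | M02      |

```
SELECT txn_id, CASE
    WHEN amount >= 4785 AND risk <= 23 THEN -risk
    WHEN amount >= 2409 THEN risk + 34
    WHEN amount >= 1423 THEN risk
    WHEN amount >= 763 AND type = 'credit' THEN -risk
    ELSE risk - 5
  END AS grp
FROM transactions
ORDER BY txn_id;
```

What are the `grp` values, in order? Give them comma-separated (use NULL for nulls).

45, 93, 33, 19, 105, 46, 84, 113, 42, 84, 47, 134

txn_id=500: amount >= 1423 → 45
txn_id=501: amount >= 2409 → 93
txn_id=502: amount >= 1423 → 33
txn_id=503: amount >= 1423 → 19
txn_id=504: amount >= 2409 → 105
txn_id=505: amount >= 1423 → 46
txn_id=506: amount >= 2409 → 84
txn_id=507: amount >= 2409 → 113
txn_id=508: amount >= 2409 → 42
txn_id=509: amount >= 2409 → 84
txn_id=510: amount >= 2409 → 47
txn_id=511: amount >= 2409 → 134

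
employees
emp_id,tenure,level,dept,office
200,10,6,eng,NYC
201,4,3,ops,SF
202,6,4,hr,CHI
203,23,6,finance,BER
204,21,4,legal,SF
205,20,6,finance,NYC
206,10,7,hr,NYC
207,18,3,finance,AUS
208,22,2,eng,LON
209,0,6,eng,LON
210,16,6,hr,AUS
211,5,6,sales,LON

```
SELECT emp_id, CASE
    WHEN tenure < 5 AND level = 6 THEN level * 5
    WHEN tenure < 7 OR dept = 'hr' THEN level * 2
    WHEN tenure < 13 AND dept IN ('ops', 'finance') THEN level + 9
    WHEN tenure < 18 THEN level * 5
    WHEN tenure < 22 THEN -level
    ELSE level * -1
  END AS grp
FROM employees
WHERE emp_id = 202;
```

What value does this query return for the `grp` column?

8

emp_id = 202: tenure=6, level=4, dept=hr, office=CHI.
tenure < 5 AND level = 6 → false
tenure < 7 OR dept = 'hr' → true → 8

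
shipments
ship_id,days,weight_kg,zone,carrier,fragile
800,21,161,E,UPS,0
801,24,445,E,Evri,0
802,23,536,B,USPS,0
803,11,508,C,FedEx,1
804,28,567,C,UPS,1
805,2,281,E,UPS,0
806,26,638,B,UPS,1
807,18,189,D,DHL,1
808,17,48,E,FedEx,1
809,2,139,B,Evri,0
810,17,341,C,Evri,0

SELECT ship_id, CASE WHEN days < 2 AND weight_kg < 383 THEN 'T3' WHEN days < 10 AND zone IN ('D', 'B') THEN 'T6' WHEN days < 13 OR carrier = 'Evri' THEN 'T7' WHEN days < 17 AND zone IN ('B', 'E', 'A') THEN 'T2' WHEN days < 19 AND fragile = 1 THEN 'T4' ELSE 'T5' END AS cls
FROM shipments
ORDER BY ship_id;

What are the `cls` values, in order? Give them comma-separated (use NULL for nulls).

ship_id=800: ELSE → T5
ship_id=801: days < 13 OR carrier = 'Evri' → T7
ship_id=802: ELSE → T5
ship_id=803: days < 13 OR carrier = 'Evri' → T7
ship_id=804: ELSE → T5
ship_id=805: days < 13 OR carrier = 'Evri' → T7
ship_id=806: ELSE → T5
ship_id=807: days < 19 AND fragile = 1 → T4
ship_id=808: days < 19 AND fragile = 1 → T4
ship_id=809: days < 10 AND zone IN ('D', 'B') → T6
ship_id=810: days < 13 OR carrier = 'Evri' → T7

T5, T7, T5, T7, T5, T7, T5, T4, T4, T6, T7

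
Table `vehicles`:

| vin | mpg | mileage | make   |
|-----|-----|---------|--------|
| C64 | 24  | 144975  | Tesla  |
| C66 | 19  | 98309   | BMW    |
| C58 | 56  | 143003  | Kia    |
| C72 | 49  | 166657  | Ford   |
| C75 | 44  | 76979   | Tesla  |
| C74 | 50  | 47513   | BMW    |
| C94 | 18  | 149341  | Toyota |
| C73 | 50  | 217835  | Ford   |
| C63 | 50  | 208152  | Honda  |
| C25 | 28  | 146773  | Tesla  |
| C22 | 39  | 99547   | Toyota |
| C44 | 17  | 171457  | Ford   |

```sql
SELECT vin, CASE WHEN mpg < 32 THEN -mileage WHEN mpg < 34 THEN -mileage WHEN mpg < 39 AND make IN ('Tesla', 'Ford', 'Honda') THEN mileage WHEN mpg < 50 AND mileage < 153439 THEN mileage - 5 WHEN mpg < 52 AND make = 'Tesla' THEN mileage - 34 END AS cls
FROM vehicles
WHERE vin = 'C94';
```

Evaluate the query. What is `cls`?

-149341

vin = C94: mpg=18, mileage=149341, make=Toyota.
mpg < 32 → true → -149341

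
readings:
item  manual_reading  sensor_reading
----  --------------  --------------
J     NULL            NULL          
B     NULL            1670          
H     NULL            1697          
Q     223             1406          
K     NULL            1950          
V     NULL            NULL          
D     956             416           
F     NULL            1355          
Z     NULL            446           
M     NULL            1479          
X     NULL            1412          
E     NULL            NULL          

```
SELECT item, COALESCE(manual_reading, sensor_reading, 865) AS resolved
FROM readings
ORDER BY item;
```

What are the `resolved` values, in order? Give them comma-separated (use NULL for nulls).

1670, 956, 865, 1355, 1697, 865, 1950, 1479, 223, 865, 1412, 446

item=B: manual_reading=NULL, sensor_reading=1670 → 1670
item=D: manual_reading=956 → 956
item=E: manual_reading=NULL, sensor_reading=NULL, → literal 865 → 865
item=F: manual_reading=NULL, sensor_reading=1355 → 1355
item=H: manual_reading=NULL, sensor_reading=1697 → 1697
item=J: manual_reading=NULL, sensor_reading=NULL, → literal 865 → 865
item=K: manual_reading=NULL, sensor_reading=1950 → 1950
item=M: manual_reading=NULL, sensor_reading=1479 → 1479
item=Q: manual_reading=223 → 223
item=V: manual_reading=NULL, sensor_reading=NULL, → literal 865 → 865
item=X: manual_reading=NULL, sensor_reading=1412 → 1412
item=Z: manual_reading=NULL, sensor_reading=446 → 446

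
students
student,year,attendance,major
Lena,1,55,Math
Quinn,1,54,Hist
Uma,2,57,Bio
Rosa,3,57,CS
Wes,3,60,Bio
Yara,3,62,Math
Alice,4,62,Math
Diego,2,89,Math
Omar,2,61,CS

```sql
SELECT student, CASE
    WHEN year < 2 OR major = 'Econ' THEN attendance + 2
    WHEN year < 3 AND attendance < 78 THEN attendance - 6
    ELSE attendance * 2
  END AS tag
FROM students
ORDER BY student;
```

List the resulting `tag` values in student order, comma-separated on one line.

124, 178, 57, 55, 56, 114, 51, 120, 124

student=Alice: ELSE → 124
student=Diego: ELSE → 178
student=Lena: year < 2 OR major = 'Econ' → 57
student=Omar: year < 3 AND attendance < 78 → 55
student=Quinn: year < 2 OR major = 'Econ' → 56
student=Rosa: ELSE → 114
student=Uma: year < 3 AND attendance < 78 → 51
student=Wes: ELSE → 120
student=Yara: ELSE → 124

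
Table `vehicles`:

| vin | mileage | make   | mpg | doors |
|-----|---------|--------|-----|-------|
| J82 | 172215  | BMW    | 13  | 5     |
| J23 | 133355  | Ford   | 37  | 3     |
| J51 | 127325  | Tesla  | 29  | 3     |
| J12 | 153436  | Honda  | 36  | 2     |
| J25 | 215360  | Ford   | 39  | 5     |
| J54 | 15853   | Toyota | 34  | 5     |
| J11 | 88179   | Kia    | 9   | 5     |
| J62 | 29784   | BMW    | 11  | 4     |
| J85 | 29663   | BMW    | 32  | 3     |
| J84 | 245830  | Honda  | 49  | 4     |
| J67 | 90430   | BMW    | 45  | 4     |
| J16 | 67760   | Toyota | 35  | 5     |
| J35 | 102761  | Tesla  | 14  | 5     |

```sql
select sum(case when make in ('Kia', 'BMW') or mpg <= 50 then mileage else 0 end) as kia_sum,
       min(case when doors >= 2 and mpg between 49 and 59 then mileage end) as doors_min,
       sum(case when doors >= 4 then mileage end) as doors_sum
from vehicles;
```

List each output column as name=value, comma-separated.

kia_sum=1471951, doors_min=245830, doors_sum=1028172

[kia_sum: make in ('Kia', 'BMW') or mpg <= 50]
vin=J82: ✓ → 172215
vin=J23: ✓ → 133355
vin=J51: ✓ → 127325
vin=J12: ✓ → 153436
vin=J25: ✓ → 215360
vin=J54: ✓ → 15853
vin=J11: ✓ → 88179
vin=J62: ✓ → 29784
vin=J85: ✓ → 29663
vin=J84: ✓ → 245830
vin=J67: ✓ → 90430
vin=J16: ✓ → 67760
vin=J35: ✓ → 102761
kia_sum = 172215 + 133355 + 127325 + 153436 + 215360 + 15853 + 88179 + 29784 + 29663 + 245830 + 90430 + 67760 + 102761 = 1471951
—
[doors_min: doors >= 2 and mpg between 49 and 59]
vin=J82: ✗
vin=J23: ✗
vin=J51: ✗
vin=J12: ✗
vin=J25: ✗
vin=J54: ✗
vin=J11: ✗
vin=J62: ✗
vin=J85: ✗
vin=J84: ✓ → 245830
vin=J67: ✗
vin=J16: ✗
vin=J35: ✗
doors_min = MIN(245830) = 245830
—
[doors_sum: doors >= 4]
vin=J82: ✓ → 172215
vin=J23: ✗
vin=J51: ✗
vin=J12: ✗
vin=J25: ✓ → 215360
vin=J54: ✓ → 15853
vin=J11: ✓ → 88179
vin=J62: ✓ → 29784
vin=J85: ✗
vin=J84: ✓ → 245830
vin=J67: ✓ → 90430
vin=J16: ✓ → 67760
vin=J35: ✓ → 102761
doors_sum = 172215 + 215360 + 15853 + 88179 + 29784 + 245830 + 90430 + 67760 + 102761 = 1028172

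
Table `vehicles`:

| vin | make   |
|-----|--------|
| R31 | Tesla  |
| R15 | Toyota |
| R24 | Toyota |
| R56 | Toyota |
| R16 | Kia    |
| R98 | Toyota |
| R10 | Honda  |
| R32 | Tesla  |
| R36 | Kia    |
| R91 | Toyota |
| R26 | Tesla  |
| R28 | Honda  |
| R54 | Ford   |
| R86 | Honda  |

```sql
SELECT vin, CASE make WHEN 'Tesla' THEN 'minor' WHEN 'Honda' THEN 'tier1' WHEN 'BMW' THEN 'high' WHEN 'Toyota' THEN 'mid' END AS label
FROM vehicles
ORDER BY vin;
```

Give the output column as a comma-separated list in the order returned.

tier1, mid, NULL, mid, minor, tier1, minor, minor, NULL, NULL, mid, tier1, mid, mid

vin=R10: make='Honda' → tier1
vin=R15: make='Toyota' → mid
vin=R16: (no match → NULL) → NULL
vin=R24: make='Toyota' → mid
vin=R26: make='Tesla' → minor
vin=R28: make='Honda' → tier1
vin=R31: make='Tesla' → minor
vin=R32: make='Tesla' → minor
vin=R36: (no match → NULL) → NULL
vin=R54: (no match → NULL) → NULL
vin=R56: make='Toyota' → mid
vin=R86: make='Honda' → tier1
vin=R91: make='Toyota' → mid
vin=R98: make='Toyota' → mid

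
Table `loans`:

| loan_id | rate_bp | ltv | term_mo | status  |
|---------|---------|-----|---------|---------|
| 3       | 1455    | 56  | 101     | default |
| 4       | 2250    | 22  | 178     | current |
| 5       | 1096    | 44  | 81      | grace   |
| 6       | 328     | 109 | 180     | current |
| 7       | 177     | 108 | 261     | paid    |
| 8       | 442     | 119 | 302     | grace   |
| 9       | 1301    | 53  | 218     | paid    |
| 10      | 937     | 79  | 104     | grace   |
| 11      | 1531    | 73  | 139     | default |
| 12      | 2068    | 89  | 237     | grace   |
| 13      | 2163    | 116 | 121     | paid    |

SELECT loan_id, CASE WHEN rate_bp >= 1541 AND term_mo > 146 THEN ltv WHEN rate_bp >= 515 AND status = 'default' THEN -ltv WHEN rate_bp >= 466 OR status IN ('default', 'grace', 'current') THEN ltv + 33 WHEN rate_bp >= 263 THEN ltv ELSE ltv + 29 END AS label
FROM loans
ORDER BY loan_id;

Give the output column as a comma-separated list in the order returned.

-56, 22, 77, 142, 137, 152, 86, 112, -73, 89, 149

loan_id=3: rate_bp >= 515 AND status = 'default' → -56
loan_id=4: rate_bp >= 1541 AND term_mo > 146 → 22
loan_id=5: rate_bp >= 466 OR status IN ('default', 'grace', 'current') → 77
loan_id=6: rate_bp >= 466 OR status IN ('default', 'grace', 'current') → 142
loan_id=7: ELSE → 137
loan_id=8: rate_bp >= 466 OR status IN ('default', 'grace', 'current') → 152
loan_id=9: rate_bp >= 466 OR status IN ('default', 'grace', 'current') → 86
loan_id=10: rate_bp >= 466 OR status IN ('default', 'grace', 'current') → 112
loan_id=11: rate_bp >= 515 AND status = 'default' → -73
loan_id=12: rate_bp >= 1541 AND term_mo > 146 → 89
loan_id=13: rate_bp >= 466 OR status IN ('default', 'grace', 'current') → 149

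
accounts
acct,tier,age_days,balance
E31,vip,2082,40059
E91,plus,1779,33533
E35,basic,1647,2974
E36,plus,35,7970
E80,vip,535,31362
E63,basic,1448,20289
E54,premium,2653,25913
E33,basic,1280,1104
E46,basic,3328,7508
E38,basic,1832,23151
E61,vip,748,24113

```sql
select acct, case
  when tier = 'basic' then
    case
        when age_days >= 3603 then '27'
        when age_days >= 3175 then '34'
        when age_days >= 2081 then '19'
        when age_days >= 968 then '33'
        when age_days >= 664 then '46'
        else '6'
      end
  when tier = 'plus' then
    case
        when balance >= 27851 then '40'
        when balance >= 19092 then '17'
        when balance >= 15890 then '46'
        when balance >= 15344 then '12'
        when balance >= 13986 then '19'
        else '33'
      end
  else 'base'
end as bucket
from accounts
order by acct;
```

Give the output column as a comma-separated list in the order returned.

base, 33, 33, 33, 33, 34, base, base, 33, base, 40

acct=E31: tier='vip' → outer ELSE → base
acct=E33: tier='basic' → inner[age_days >= 968] → 33
acct=E35: tier='basic' → inner[age_days >= 968] → 33
acct=E36: tier='plus' → inner[ELSE] → 33
acct=E38: tier='basic' → inner[age_days >= 968] → 33
acct=E46: tier='basic' → inner[age_days >= 3175] → 34
acct=E54: tier='premium' → outer ELSE → base
acct=E61: tier='vip' → outer ELSE → base
acct=E63: tier='basic' → inner[age_days >= 968] → 33
acct=E80: tier='vip' → outer ELSE → base
acct=E91: tier='plus' → inner[balance >= 27851] → 40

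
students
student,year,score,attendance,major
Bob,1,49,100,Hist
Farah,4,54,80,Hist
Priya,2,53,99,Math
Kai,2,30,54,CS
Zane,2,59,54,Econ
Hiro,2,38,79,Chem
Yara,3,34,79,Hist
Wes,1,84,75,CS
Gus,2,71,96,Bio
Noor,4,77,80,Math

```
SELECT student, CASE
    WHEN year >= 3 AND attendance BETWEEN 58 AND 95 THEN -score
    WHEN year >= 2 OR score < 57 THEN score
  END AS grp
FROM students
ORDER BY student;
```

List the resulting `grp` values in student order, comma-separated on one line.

student=Bob: year >= 2 OR score < 57 → 49
student=Farah: year >= 3 AND attendance BETWEEN 58 AND 95 → -54
student=Gus: year >= 2 OR score < 57 → 71
student=Hiro: year >= 2 OR score < 57 → 38
student=Kai: year >= 2 OR score < 57 → 30
student=Noor: year >= 3 AND attendance BETWEEN 58 AND 95 → -77
student=Priya: year >= 2 OR score < 57 → 53
student=Wes: (no match → NULL) → NULL
student=Yara: year >= 3 AND attendance BETWEEN 58 AND 95 → -34
student=Zane: year >= 2 OR score < 57 → 59

49, -54, 71, 38, 30, -77, 53, NULL, -34, 59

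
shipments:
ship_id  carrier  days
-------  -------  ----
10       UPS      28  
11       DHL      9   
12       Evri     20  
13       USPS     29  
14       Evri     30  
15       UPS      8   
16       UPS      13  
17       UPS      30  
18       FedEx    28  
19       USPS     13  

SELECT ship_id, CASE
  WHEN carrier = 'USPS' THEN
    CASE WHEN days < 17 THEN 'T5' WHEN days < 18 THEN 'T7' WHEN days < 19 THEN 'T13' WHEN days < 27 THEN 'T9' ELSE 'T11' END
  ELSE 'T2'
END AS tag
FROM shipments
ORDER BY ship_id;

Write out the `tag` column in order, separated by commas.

ship_id=10: carrier='UPS' → outer ELSE → T2
ship_id=11: carrier='DHL' → outer ELSE → T2
ship_id=12: carrier='Evri' → outer ELSE → T2
ship_id=13: carrier='USPS' → inner[ELSE] → T11
ship_id=14: carrier='Evri' → outer ELSE → T2
ship_id=15: carrier='UPS' → outer ELSE → T2
ship_id=16: carrier='UPS' → outer ELSE → T2
ship_id=17: carrier='UPS' → outer ELSE → T2
ship_id=18: carrier='FedEx' → outer ELSE → T2
ship_id=19: carrier='USPS' → inner[days < 17] → T5

T2, T2, T2, T11, T2, T2, T2, T2, T2, T5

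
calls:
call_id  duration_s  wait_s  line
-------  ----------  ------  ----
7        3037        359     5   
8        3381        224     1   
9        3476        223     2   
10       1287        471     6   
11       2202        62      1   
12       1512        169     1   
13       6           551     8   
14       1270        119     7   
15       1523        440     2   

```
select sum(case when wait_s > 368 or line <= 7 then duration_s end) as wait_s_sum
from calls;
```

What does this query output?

call_id=7: ✓ → 3037
call_id=8: ✓ → 3381
call_id=9: ✓ → 3476
call_id=10: ✓ → 1287
call_id=11: ✓ → 2202
call_id=12: ✓ → 1512
call_id=13: ✓ → 6
call_id=14: ✓ → 1270
call_id=15: ✓ → 1523
wait_s_sum = 3037 + 3381 + 3476 + 1287 + 2202 + 1512 + 6 + 1270 + 1523 = 17694

17694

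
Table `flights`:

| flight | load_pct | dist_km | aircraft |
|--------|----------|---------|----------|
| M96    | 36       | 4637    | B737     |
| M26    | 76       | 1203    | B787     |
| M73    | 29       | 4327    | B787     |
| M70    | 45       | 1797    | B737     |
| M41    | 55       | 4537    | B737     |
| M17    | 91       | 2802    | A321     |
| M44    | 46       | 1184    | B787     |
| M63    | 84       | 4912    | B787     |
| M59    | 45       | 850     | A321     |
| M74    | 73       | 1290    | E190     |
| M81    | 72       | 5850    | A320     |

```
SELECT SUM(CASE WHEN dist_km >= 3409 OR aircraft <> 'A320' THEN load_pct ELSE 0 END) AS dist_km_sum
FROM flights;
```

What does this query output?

flight=M96: ✓ → 36
flight=M26: ✓ → 76
flight=M73: ✓ → 29
flight=M70: ✓ → 45
flight=M41: ✓ → 55
flight=M17: ✓ → 91
flight=M44: ✓ → 46
flight=M63: ✓ → 84
flight=M59: ✓ → 45
flight=M74: ✓ → 73
flight=M81: ✓ → 72
dist_km_sum = 36 + 76 + 29 + 45 + 55 + 91 + 46 + 84 + 45 + 73 + 72 = 652

652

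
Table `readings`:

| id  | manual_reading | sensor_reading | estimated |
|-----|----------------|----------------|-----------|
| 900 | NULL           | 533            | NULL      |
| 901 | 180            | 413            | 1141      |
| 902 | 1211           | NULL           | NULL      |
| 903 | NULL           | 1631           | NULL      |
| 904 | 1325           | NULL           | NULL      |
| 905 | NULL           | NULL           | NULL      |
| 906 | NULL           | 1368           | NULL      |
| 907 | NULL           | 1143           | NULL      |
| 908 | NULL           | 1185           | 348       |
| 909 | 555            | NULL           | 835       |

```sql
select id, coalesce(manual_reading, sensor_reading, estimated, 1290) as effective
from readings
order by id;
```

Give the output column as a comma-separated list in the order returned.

id=900: manual_reading=NULL, sensor_reading=533 → 533
id=901: manual_reading=180 → 180
id=902: manual_reading=1211 → 1211
id=903: manual_reading=NULL, sensor_reading=1631 → 1631
id=904: manual_reading=1325 → 1325
id=905: manual_reading=NULL, sensor_reading=NULL, estimated=NULL, → literal 1290 → 1290
id=906: manual_reading=NULL, sensor_reading=1368 → 1368
id=907: manual_reading=NULL, sensor_reading=1143 → 1143
id=908: manual_reading=NULL, sensor_reading=1185 → 1185
id=909: manual_reading=555 → 555

533, 180, 1211, 1631, 1325, 1290, 1368, 1143, 1185, 555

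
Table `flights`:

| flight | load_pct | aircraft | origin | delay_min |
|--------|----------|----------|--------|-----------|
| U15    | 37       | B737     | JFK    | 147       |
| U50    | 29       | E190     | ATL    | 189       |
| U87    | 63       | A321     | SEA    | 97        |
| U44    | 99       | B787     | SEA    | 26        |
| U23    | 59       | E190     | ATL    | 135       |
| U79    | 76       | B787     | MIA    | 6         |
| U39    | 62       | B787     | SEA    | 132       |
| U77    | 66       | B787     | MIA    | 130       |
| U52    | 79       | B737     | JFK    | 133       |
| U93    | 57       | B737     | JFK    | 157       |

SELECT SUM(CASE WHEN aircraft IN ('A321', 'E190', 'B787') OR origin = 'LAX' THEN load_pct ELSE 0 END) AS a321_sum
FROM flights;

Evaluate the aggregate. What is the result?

454

flight=U15: ✗
flight=U50: ✓ → 29
flight=U87: ✓ → 63
flight=U44: ✓ → 99
flight=U23: ✓ → 59
flight=U79: ✓ → 76
flight=U39: ✓ → 62
flight=U77: ✓ → 66
flight=U52: ✗
flight=U93: ✗
a321_sum = 29 + 63 + 99 + 59 + 76 + 62 + 66 = 454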